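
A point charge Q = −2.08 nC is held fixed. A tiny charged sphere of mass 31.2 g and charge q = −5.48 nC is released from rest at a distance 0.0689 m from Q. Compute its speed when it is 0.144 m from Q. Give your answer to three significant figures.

7.05×10⁻³ m/s

Only the electrostatic force acts, so mechanical energy is conserved: ½mv² = U₁ − U₂ = kQq(1/r₁ − 1/r₂).
U₁ − U₂ = (8.99×10⁹ N·m²/C²)(-2.08×10⁻⁹ C)(-5.48×10⁻⁹ C)(1/0.0689 − 1/0.144) = 7.76×10⁻⁷ J.
v = √(2·7.76×10⁻⁷/0.0312) = 7.05×10⁻³ m/s.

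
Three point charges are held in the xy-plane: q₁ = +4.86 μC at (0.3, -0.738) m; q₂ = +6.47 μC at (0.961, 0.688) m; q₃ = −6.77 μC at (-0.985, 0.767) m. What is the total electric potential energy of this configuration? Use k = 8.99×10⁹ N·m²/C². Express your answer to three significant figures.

-0.172 J

The assembly work is the sum of pairwise potential energies, U = Σ_{i<j} kqᵢqⱼ/rᵢⱼ.
Pair separations: r₁₂ = 1.57 m, r₁₃ = 1.98 m, r₂₃ = 1.95 m.
U = (0.180) + (-0.149) + (-0.202) = -0.172 J.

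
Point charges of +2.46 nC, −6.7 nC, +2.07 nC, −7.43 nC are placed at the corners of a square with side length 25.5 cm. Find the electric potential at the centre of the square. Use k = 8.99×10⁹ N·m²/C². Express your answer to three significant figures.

Electric potential is a scalar, so the contributions from each charge add algebraically: V = Σ kqᵢ/rᵢ.
The distance from each corner to the centre is a√2/2 = 0.180 m.
V = k[(2.46×10⁻⁹)/(0.180) + (-6.70×10⁻⁹)/(0.180) + (2.07×10⁻⁹)/(0.180) + (-7.43×10⁻⁹)/(0.180)] = -479 V.

-479 V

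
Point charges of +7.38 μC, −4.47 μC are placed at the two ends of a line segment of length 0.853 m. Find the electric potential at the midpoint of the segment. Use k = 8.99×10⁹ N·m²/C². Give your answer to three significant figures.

The total potential is the scalar sum of each charge's contribution, V = Σ kqᵢ/rᵢ.
Each charge is 0.426 m from the midpoint.
V = k[(7.38×10⁻⁶)/(0.426) + (-4.47×10⁻⁶)/(0.426)] = 6.13×10⁴ V.

6.13×10⁴ V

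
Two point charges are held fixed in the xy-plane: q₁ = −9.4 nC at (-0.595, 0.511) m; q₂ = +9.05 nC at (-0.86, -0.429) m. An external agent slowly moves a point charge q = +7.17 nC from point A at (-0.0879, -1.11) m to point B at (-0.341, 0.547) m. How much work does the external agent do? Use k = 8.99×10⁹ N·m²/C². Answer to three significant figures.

For quasistatic motion the external work equals the change in potential energy: W_ext = qΔV = q(V_B − V_A).
At A: distances to the source charges are 1.70 m, 1.03 m; V_A = Σ kqᵢ/rᵢ = 29.3 V.
At B: distances to the source charges are 0.257 m, 1.11 m; V_B = Σ kqᵢ/rᵢ = -256 V.
ΔV = V_B − V_A = -285 V.
W_ext = qΔV = (7.17×10⁻⁹ C)(-285 V) = -2.04×10⁻⁶ J.

-2.04×10⁻⁶ J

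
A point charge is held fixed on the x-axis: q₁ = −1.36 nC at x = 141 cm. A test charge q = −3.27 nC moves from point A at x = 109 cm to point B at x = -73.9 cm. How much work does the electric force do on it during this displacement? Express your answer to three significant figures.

1.06×10⁻⁷ J

The work done by the electric force is W_field = −ΔU = −q(V_B − V_A) = q(V_A − V_B).
At A: distance to the source charge is 0.320 m; V_A = kq₁/r = -38.2 V.
At B: distance to the source charge is 2.15 m; V_B = kq₁/r = -5.69 V.
ΔV = V_B − V_A = 32.5 V.
W_field = −qΔV = −(-3.27×10⁻⁹ C)(32.5 V) = 1.06×10⁻⁷ J.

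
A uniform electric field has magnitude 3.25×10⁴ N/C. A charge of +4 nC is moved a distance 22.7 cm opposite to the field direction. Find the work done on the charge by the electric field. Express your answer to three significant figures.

-2.95×10⁻⁵ J

The potential change for a displacement 22.7 cm opposite to the field direction is ΔV = +Ed = 7380 V.
W_field = −qΔV = -2.95×10⁻⁵ J.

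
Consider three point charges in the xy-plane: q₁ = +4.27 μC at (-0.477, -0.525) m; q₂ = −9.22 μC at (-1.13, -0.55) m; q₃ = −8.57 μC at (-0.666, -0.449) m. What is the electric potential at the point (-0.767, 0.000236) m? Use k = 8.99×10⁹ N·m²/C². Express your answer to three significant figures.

Electric potential is a scalar, so the contributions from each charge add algebraically: V = Σ kqᵢ/rᵢ.
Distances from the field point to each charge: r₁ = 0.600 m, r₂ = 0.659 m, r₃ = 0.460 m.
V = k[(4.27×10⁻⁶)/(0.600) + (-9.22×10⁻⁶)/(0.659) + (-8.57×10⁻⁶)/(0.460)] = -2.29×10⁵ V.

-2.29×10⁵ V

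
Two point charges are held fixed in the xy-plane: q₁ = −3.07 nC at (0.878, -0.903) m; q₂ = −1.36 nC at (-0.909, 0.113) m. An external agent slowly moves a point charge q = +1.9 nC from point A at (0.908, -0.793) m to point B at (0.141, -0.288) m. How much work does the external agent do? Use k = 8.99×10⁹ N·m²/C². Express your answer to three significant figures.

3.96×10⁻⁷ J

For quasistatic motion the external work equals the change in potential energy: W_ext = qΔV = q(V_B − V_A).
At A: distances to the source charges are 0.114 m, 2.03 m; V_A = Σ kqᵢ/rᵢ = -248 V.
At B: distances to the source charges are 0.960 m, 1.12 m; V_B = Σ kqᵢ/rᵢ = -39.6 V.
ΔV = V_B − V_A = 208 V.
W_ext = qΔV = (1.90×10⁻⁹ C)(208 V) = 3.96×10⁻⁷ J.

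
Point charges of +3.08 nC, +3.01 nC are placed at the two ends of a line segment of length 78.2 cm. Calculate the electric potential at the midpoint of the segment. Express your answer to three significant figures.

Electric potential is a scalar, so the contributions from each charge add algebraically: V = Σ kqᵢ/rᵢ.
Each charge is 0.391 m from the midpoint.
V = k[(3.08×10⁻⁹)/(0.391) + (3.01×10⁻⁹)/(0.391)] = 140 V.

140 V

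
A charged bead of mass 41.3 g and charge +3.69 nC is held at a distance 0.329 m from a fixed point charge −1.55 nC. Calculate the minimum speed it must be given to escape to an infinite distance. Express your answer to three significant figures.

2.75×10⁻³ m/s

To just escape, total mechanical energy must reach zero at infinity: ½mv²_min + U = 0, so ½mv²_min = −U = |kQq|/r.
|U| = |kQq|/r = (8.99×10⁹ N·m²/C²)(1.55×10⁻⁹)(3.69×10⁻⁹)/(0.329) = 1.56×10⁻⁷ J.
v_min = √(2|U|/m) = √(2·1.56×10⁻⁷/0.0413) = 2.75×10⁻³ m/s.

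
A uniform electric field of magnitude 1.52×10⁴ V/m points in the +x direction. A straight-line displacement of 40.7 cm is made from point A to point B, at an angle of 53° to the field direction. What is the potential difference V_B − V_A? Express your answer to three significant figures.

Only the component of displacement along E changes the potential: ΔV = −E·d·cosθ.
ΔV = −(1.52×10⁴ V/m)(0.407 m)cos53° = -3720 V.

-3720 V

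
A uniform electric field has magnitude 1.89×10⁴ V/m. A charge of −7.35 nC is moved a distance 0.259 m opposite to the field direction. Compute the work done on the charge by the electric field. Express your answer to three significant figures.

The potential change for a displacement 0.259 m opposite to the field direction is ΔV = +Ed = 4900 V.
W_field = −qΔV = 3.60×10⁻⁵ J.

3.60×10⁻⁵ J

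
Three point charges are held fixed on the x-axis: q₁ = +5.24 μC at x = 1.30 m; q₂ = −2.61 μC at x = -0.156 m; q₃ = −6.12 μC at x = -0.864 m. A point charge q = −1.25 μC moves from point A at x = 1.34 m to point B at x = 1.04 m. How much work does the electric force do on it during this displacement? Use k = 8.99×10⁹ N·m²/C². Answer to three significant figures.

-1.26 J

The work done by the electric force is W_field = −ΔU = −q(V_B − V_A) = q(V_A − V_B).
At A: distances to the source charges are 0.0400 m, 1.50 m, 2.20 m; V_A = Σ kqᵢ/rᵢ = 1.14×10⁶ V.
At B: distances to the source charges are 0.260 m, 1.20 m, 1.90 m; V_B = Σ kqᵢ/rᵢ = 1.33×10⁵ V.
ΔV = V_B − V_A = -1.00×10⁶ V.
W_field = −qΔV = −(-1.25×10⁻⁶ C)(-1.00×10⁶ V) = -1.26 J.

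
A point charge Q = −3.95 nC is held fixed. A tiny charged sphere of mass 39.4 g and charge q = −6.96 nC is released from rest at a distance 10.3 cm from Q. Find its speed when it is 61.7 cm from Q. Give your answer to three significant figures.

0.0101 m/s

Only the electrostatic force acts, so mechanical energy is conserved: ½mv² = U₁ − U₂ = kQq(1/r₁ − 1/r₂).
U₁ − U₂ = (8.99×10⁹ N·m²/C²)(-3.95×10⁻⁹ C)(-6.96×10⁻⁹ C)(1/0.103 − 1/0.617) = 2.00×10⁻⁶ J.
v = √(2·2.00×10⁻⁶/0.0394) = 0.0101 m/s.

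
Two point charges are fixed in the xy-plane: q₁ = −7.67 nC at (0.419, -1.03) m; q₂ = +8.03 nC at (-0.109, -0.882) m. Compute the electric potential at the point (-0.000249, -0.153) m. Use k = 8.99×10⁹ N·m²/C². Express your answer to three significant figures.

27.0 V

The total potential is the scalar sum of each charge's contribution, V = Σ kqᵢ/rᵢ.
Distances from the field point to each charge: r₁ = 0.972 m, r₂ = 0.737 m.
V = k[(-7.67×10⁻⁹)/(0.972) + (8.03×10⁻⁹)/(0.737)] = 27.0 V.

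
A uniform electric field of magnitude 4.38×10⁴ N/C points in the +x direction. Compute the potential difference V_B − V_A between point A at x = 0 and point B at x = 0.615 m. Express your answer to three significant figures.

-2.69×10⁴ V

In a uniform field, potential decreases in the direction of E: V_B − V_A = −E·Δx.
V_B − V_A = −(4.38×10⁴ V/m)(0.615 m) = -2.69×10⁴ V.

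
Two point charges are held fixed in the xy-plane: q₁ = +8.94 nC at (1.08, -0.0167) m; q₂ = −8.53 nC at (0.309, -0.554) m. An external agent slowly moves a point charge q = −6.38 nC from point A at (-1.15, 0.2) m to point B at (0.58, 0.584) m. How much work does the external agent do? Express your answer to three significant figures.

-3.07×10⁻⁷ J

For quasistatic motion the external work equals the change in potential energy: W_ext = qΔV = q(V_B − V_A).
At A: distances to the source charges are 2.24 m, 1.64 m; V_A = Σ kqᵢ/rᵢ = -10.8 V.
At B: distances to the source charges are 0.782 m, 1.17 m; V_B = Σ kqᵢ/rᵢ = 37.3 V.
ΔV = V_B − V_A = 48.1 V.
W_ext = qΔV = (-6.38×10⁻⁹ C)(48.1 V) = -3.07×10⁻⁷ J.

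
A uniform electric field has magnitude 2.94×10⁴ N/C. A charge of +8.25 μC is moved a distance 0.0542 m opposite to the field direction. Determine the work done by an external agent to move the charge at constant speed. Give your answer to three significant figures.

The potential change for a displacement 0.0542 m opposite to the field direction is ΔV = +Ed = 1590 V.
W_ext = qΔV = 0.0131 J.

0.0131 J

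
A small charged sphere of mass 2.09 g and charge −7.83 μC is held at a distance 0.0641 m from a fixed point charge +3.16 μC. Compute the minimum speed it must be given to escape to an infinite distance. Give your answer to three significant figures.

57.6 m/s

To just escape, total mechanical energy must reach zero at infinity: ½mv²_min + U = 0, so ½mv²_min = −U = |kQq|/r.
|U| = |kQq|/r = (8.99×10⁹ N·m²/C²)(3.16×10⁻⁶)(7.83×10⁻⁶)/(0.0641) = 3.47 J.
v_min = √(2|U|/m) = √(2·3.47/2.09×10⁻³) = 57.6 m/s.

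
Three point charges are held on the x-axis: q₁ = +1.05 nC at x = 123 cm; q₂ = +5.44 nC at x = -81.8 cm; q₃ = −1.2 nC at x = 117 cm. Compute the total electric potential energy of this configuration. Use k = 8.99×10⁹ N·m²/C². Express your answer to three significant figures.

The assembly work is the sum of pairwise potential energies, U = Σ_{i<j} kqᵢqⱼ/rᵢⱼ.
Pair separations: r₁₂ = 2.05 m, r₁₃ = 0.0600 m, r₂₃ = 1.99 m.
U = (2.51×10⁻⁸) + (-1.89×10⁻⁷) + (-2.95×10⁻⁸) = -1.93×10⁻⁷ J.

-1.93×10⁻⁷ J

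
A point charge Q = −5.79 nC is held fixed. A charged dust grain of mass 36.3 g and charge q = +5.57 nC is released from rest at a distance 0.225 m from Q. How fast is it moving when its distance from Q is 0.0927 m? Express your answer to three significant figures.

0.0101 m/s

Only the electrostatic force acts, so mechanical energy is conserved: ½mv² = U₁ − U₂ = kQq(1/r₁ − 1/r₂).
U₁ − U₂ = (8.99×10⁹ N·m²/C²)(-5.79×10⁻⁹ C)(5.57×10⁻⁹ C)(1/0.225 − 1/0.0927) = 1.84×10⁻⁶ J.
v = √(2·1.84×10⁻⁶/0.0363) = 0.0101 m/s.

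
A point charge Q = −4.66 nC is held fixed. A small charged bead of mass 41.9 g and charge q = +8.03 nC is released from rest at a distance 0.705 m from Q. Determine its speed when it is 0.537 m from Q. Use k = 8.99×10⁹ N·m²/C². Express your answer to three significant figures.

Only the electrostatic force acts, so mechanical energy is conserved: ½mv² = U₁ − U₂ = kQq(1/r₁ − 1/r₂).
U₁ − U₂ = (8.99×10⁹ N·m²/C²)(-4.66×10⁻⁹ C)(8.03×10⁻⁹ C)(1/0.705 − 1/0.537) = 1.49×10⁻⁷ J.
v = √(2·1.49×10⁻⁷/0.0419) = 2.67×10⁻³ m/s.

2.67×10⁻³ m/s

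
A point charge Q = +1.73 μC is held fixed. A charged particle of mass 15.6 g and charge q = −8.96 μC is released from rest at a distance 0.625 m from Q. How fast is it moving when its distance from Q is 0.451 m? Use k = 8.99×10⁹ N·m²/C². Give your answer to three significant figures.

3.32 m/s

Only the electrostatic force acts, so mechanical energy is conserved: ½mv² = U₁ − U₂ = kQq(1/r₁ − 1/r₂).
U₁ − U₂ = (8.99×10⁹ N·m²/C²)(1.73×10⁻⁶ C)(-8.96×10⁻⁶ C)(1/0.625 − 1/0.451) = 0.0860 J.
v = √(2·0.0860/0.0156) = 3.32 m/s.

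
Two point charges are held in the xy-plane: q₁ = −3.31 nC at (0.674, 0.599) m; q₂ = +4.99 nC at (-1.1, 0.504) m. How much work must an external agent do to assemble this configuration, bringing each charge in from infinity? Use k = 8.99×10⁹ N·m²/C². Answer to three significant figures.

The work to assemble the configuration equals its total potential energy, U = Σ kqᵢqⱼ/rᵢⱼ over all pairs.
Pair separations: r₁₂ = 1.78 m.
U = (-8.36×10⁻⁸) = -8.36×10⁻⁸ J.

-8.36×10⁻⁸ J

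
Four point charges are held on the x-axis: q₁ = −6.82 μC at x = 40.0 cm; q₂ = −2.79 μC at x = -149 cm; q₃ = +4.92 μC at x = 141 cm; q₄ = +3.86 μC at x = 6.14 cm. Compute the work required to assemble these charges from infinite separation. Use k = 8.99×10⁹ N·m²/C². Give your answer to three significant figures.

The work to assemble the configuration equals its total potential energy, U = Σ kqᵢqⱼ/rᵢⱼ over all pairs.
Pair separations: r₁₂ = 1.89 m, r₁₃ = 1.01 m, r₁₄ = 0.339 m, r₂₃ = 2.90 m, r₂₄ = 1.55 m, r₃₄ = 1.35 m.
Summing all 6 pair terms gives U = -0.885 J.

-0.885 J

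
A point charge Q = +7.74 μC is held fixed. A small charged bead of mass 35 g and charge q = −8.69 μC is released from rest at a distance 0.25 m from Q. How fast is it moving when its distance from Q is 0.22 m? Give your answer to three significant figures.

Only the electrostatic force acts, so mechanical energy is conserved: ½mv² = U₁ − U₂ = kQq(1/r₁ − 1/r₂).
U₁ − U₂ = (8.99×10⁹ N·m²/C²)(7.74×10⁻⁶ C)(-8.69×10⁻⁶ C)(1/0.250 − 1/0.220) = 0.330 J.
v = √(2·0.330/0.0350) = 4.34 m/s.

4.34 m/s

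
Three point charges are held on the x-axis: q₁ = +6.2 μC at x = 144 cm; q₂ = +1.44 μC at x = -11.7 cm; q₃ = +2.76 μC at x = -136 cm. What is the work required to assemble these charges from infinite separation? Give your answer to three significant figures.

The work to assemble the configuration equals its total potential energy, U = Σ kqᵢqⱼ/rᵢⱼ over all pairs.
Pair separations: r₁₂ = 1.56 m, r₁₃ = 2.80 m, r₂₃ = 1.24 m.
U = (0.0515) + (0.0549) + (0.0287) = 0.135 J.

0.135 J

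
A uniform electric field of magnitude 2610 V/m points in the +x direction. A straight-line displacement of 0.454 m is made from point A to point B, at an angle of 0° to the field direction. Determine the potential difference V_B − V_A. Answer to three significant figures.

Only the component of displacement along E changes the potential: ΔV = −E·d·cosθ.
ΔV = −(2610 V/m)(0.454 m)cos0° = -1180 V.

-1180 V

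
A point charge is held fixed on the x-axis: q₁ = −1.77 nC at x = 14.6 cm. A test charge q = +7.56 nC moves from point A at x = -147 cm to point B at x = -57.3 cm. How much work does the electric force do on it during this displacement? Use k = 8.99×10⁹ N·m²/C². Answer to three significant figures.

The work done by the electric force is W_field = −ΔU = −q(V_B − V_A) = q(V_A − V_B).
At A: distance to the source charge is 1.62 m; V_A = kq₁/r = -9.85 V.
At B: distance to the source charge is 0.719 m; V_B = kq₁/r = -22.1 V.
ΔV = V_B − V_A = -12.3 V.
W_field = −qΔV = −(7.56×10⁻⁹ C)(-12.3 V) = 9.29×10⁻⁸ J.

9.29×10⁻⁸ J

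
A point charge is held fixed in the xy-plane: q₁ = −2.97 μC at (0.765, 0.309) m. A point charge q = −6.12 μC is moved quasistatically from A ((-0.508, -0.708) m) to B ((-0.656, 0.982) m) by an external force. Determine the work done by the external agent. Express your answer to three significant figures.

For quasistatic motion the external work equals the change in potential energy: W_ext = qΔV = q(V_B − V_A).
At A: distance to the source charge is 1.63 m; V_A = kq₁/r = -1.64×10⁴ V.
At B: distance to the source charge is 1.57 m; V_B = kq₁/r = -1.70×10⁴ V.
ΔV = V_B − V_A = -595 V.
W_ext = qΔV = (-6.12×10⁻⁶ C)(-595 V) = 3.64×10⁻³ J.

3.64×10⁻³ J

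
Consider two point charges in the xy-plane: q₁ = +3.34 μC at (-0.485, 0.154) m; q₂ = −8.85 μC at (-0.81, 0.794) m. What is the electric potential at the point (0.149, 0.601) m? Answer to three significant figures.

Electric potential is a scalar, so the contributions from each charge add algebraically: V = Σ kqᵢ/rᵢ.
Distances from the field point to each charge: r₁ = 0.776 m, r₂ = 0.978 m.
V = k[(3.34×10⁻⁶)/(0.776) + (-8.85×10⁻⁶)/(0.978)] = -4.26×10⁴ V.

-4.26×10⁴ V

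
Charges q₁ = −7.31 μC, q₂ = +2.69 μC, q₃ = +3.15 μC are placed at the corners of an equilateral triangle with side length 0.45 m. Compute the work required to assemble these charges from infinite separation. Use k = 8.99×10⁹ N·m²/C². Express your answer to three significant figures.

-0.684 J

The assembly work is the sum of pairwise potential energies, U = Σ_{i<j} kqᵢqⱼ/rᵢⱼ.
All three pair separations equal the side length, 0.450 m.
U = (-0.393) + (-0.460) + (0.169) = -0.684 J.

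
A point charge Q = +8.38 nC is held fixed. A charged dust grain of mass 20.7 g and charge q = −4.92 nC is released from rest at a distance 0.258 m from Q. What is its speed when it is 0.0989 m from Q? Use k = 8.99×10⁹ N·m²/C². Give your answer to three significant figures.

0.0149 m/s

Only the electrostatic force acts, so mechanical energy is conserved: ½mv² = U₁ − U₂ = kQq(1/r₁ − 1/r₂).
U₁ − U₂ = (8.99×10⁹ N·m²/C²)(8.38×10⁻⁹ C)(-4.92×10⁻⁹ C)(1/0.258 − 1/0.0989) = 2.31×10⁻⁶ J.
v = √(2·2.31×10⁻⁶/0.0207) = 0.0149 m/s.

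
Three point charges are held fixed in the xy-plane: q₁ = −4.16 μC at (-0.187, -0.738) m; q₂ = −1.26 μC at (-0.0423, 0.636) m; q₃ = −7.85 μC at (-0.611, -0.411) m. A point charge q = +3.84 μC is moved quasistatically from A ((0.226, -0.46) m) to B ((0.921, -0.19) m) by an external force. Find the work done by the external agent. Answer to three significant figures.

0.325 J

For quasistatic motion the external work equals the change in potential energy: W_ext = qΔV = q(V_B − V_A).
At A: distances to the source charges are 0.498 m, 1.13 m, 0.838 m; V_A = Σ kqᵢ/rᵢ = -1.69×10⁵ V.
At B: distances to the source charges are 1.24 m, 1.27 m, 1.55 m; V_B = Σ kqᵢ/rᵢ = -8.48×10⁴ V.
ΔV = V_B − V_A = 8.46×10⁴ V.
W_ext = qΔV = (3.84×10⁻⁶ C)(8.46×10⁴ V) = 0.325 J.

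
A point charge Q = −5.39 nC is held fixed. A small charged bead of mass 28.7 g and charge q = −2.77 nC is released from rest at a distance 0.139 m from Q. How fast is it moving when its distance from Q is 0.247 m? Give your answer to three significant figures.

5.42×10⁻³ m/s

Only the electrostatic force acts, so mechanical energy is conserved: ½mv² = U₁ − U₂ = kQq(1/r₁ − 1/r₂).
U₁ − U₂ = (8.99×10⁹ N·m²/C²)(-5.39×10⁻⁹ C)(-2.77×10⁻⁹ C)(1/0.139 − 1/0.247) = 4.22×10⁻⁷ J.
v = √(2·4.22×10⁻⁷/0.0287) = 5.42×10⁻³ m/s.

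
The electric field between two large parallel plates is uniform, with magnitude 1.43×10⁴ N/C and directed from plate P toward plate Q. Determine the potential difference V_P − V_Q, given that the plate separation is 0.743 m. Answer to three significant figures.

1.06×10⁴ V

In a uniform field, potential decreases in the direction of E: ΔV = −E·d for a displacement d parallel to E.
Going from Q to P is a displacement of 0.743 m opposite to the field, so V_P − V_Q = +Ed = 1.06×10⁴ V.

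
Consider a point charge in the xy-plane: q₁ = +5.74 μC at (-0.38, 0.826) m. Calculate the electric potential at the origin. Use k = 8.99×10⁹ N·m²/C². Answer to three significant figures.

The total potential is the scalar sum of each charge's contribution, V = Σ kqᵢ/rᵢ.
Distances from the field point to each charge: r₁ = 0.909 m.
V = k[(5.74×10⁻⁶)/(0.909)] = 5.68×10⁴ V.

5.68×10⁴ V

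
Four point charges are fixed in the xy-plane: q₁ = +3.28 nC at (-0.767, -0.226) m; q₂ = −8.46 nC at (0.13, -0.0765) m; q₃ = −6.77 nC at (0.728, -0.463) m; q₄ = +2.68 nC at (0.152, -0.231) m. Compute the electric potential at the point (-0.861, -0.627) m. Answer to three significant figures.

Electric potential is a scalar, so the contributions from each charge add algebraically: V = Σ kqᵢ/rᵢ.
Distances from the field point to each charge: r₁ = 0.412 m, r₂ = 1.13 m, r₃ = 1.60 m, r₄ = 1.09 m.
V = k[(3.28×10⁻⁹)/(0.412) + (-8.46×10⁻⁹)/(1.13) + (-6.77×10⁻⁹)/(1.60) + (2.68×10⁻⁹)/(1.09)] = -11.4 V.

-11.4 V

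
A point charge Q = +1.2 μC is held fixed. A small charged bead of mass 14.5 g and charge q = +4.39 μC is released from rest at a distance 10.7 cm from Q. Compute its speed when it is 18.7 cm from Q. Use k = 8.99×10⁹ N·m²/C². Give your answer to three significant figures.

5.11 m/s

Only the electrostatic force acts, so mechanical energy is conserved: ½mv² = U₁ − U₂ = kQq(1/r₁ − 1/r₂).
U₁ − U₂ = (8.99×10⁹ N·m²/C²)(1.20×10⁻⁶ C)(4.39×10⁻⁶ C)(1/0.107 − 1/0.187) = 0.189 J.
v = √(2·0.189/0.0145) = 5.11 m/s.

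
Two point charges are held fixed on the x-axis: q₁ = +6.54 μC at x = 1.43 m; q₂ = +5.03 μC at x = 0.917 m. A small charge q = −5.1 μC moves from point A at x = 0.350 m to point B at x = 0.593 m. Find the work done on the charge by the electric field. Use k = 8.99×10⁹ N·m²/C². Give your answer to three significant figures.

The work done by the electric force is W_field = −ΔU = −q(V_B − V_A) = q(V_A − V_B).
At A: distances to the source charges are 1.08 m, 0.567 m; V_A = Σ kqᵢ/rᵢ = 1.34×10⁵ V.
At B: distances to the source charges are 0.837 m, 0.324 m; V_B = Σ kqᵢ/rᵢ = 2.10×10⁵ V.
ΔV = V_B − V_A = 7.56×10⁴ V.
W_field = −qΔV = −(-5.10×10⁻⁶ C)(7.56×10⁴ V) = 0.386 J.

0.386 J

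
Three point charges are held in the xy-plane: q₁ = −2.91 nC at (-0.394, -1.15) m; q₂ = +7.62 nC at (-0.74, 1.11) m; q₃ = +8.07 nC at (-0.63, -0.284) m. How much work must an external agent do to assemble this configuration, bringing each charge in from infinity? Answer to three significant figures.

7.29×10⁻⁸ J

The work to assemble the configuration equals its total potential energy, U = Σ kqᵢqⱼ/rᵢⱼ over all pairs.
Pair separations: r₁₂ = 2.29 m, r₁₃ = 0.898 m, r₂₃ = 1.40 m.
U = (-8.72×10⁻⁸) + (-2.35×10⁻⁷) + (3.95×10⁻⁷) = 7.29×10⁻⁸ J.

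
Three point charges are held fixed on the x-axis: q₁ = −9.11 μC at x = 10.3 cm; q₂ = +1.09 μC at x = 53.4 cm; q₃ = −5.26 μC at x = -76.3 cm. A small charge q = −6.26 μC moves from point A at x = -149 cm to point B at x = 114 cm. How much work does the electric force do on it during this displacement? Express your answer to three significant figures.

The work done by the electric force is W_field = −ΔU = −q(V_B − V_A) = q(V_A − V_B).
At A: distances to the source charges are 1.59 m, 2.02 m, 0.727 m; V_A = Σ kqᵢ/rᵢ = -1.12×10⁵ V.
At B: distances to the source charges are 1.04 m, 0.606 m, 1.90 m; V_B = Σ kqᵢ/rᵢ = -8.77×10⁴ V.
ΔV = V_B − V_A = 2.40×10⁴ V.
W_field = −qΔV = −(-6.26×10⁻⁶ C)(2.40×10⁴ V) = 0.150 J.

0.150 J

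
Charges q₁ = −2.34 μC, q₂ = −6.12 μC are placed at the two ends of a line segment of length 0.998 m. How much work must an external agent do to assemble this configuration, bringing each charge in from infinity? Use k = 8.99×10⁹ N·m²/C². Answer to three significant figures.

The work to assemble the configuration equals its total potential energy, U = Σ kqᵢqⱼ/rᵢⱼ over all pairs.
The separation is r = 0.998 m.
U = (0.129) = 0.129 J.

0.129 J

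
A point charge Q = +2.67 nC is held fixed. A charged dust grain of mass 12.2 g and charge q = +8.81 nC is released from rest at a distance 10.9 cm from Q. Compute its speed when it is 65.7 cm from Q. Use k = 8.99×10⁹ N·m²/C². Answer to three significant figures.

0.0163 m/s

Only the electrostatic force acts, so mechanical energy is conserved: ½mv² = U₁ − U₂ = kQq(1/r₁ − 1/r₂).
U₁ − U₂ = (8.99×10⁹ N·m²/C²)(2.67×10⁻⁹ C)(8.81×10⁻⁹ C)(1/0.109 − 1/0.657) = 1.62×10⁻⁶ J.
v = √(2·1.62×10⁻⁶/0.0122) = 0.0163 m/s.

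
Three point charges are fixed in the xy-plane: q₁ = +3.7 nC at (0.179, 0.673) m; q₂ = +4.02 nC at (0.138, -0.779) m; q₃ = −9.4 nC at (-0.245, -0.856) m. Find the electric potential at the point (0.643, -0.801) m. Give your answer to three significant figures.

-1.96 V

Electric potential is a scalar, so the contributions from each charge add algebraically: V = Σ kqᵢ/rᵢ.
Distances from the field point to each charge: r₁ = 1.55 m, r₂ = 0.505 m, r₃ = 0.890 m.
V = k[(3.70×10⁻⁹)/(1.55) + (4.02×10⁻⁹)/(0.505) + (-9.40×10⁻⁹)/(0.890)] = -1.96 V.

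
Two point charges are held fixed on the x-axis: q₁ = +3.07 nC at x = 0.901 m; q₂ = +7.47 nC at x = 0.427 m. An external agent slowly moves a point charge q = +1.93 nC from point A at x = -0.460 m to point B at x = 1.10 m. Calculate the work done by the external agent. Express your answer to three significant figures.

2.75×10⁻⁷ J

For quasistatic motion the external work equals the change in potential energy: W_ext = qΔV = q(V_B − V_A).
At A: distances to the source charges are 1.36 m, 0.887 m; V_A = Σ kqᵢ/rᵢ = 96.0 V.
At B: distances to the source charges are 0.199 m, 0.673 m; V_B = Σ kqᵢ/rᵢ = 238 V.
ΔV = V_B − V_A = 142 V.
W_ext = qΔV = (1.93×10⁻⁹ C)(142 V) = 2.75×10⁻⁷ J.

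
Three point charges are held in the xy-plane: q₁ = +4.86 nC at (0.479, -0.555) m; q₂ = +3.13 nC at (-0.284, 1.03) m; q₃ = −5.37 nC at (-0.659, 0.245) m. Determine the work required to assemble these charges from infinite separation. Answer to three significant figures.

-2.65×10⁻⁷ J

The work to assemble the configuration equals its total potential energy, U = Σ kqᵢqⱼ/rᵢⱼ over all pairs.
Pair separations: r₁₂ = 1.76 m, r₁₃ = 1.39 m, r₂₃ = 0.870 m.
U = (7.77×10⁻⁸) + (-1.69×10⁻⁷) + (-1.74×10⁻⁷) = -2.65×10⁻⁷ J.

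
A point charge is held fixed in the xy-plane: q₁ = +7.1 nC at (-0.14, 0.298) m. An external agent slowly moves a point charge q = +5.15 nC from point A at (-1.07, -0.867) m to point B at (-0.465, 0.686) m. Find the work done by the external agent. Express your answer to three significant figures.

For quasistatic motion the external work equals the change in potential energy: W_ext = qΔV = q(V_B − V_A).
At A: distance to the source charge is 1.49 m; V_A = kq₁/r = 42.8 V.
At B: distance to the source charge is 0.506 m; V_B = kq₁/r = 126 V.
ΔV = V_B − V_A = 83.3 V.
W_ext = qΔV = (5.15×10⁻⁹ C)(83.3 V) = 4.29×10⁻⁷ J.

4.29×10⁻⁷ J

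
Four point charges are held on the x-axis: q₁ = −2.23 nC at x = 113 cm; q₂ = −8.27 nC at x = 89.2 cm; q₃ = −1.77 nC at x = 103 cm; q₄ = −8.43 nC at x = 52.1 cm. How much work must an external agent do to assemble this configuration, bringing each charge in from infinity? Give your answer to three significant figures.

The work to assemble the configuration equals its total potential energy, U = Σ kqᵢqⱼ/rᵢⱼ over all pairs.
Pair separations: r₁₂ = 0.238 m, r₁₃ = 0.100 m, r₁₄ = 0.609 m, r₂₃ = 0.138 m, r₂₄ = 0.371 m, r₃₄ = 0.509 m.
Summing all 6 pair terms gives U = 4.24×10⁻⁶ J.

4.24×10⁻⁶ J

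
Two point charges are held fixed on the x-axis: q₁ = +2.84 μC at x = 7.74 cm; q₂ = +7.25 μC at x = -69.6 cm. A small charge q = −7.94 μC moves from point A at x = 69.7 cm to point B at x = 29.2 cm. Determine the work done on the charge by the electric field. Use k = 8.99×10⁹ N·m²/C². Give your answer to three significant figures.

The work done by the electric force is W_field = −ΔU = −q(V_B − V_A) = q(V_A − V_B).
At A: distances to the source charges are 0.620 m, 1.39 m; V_A = Σ kqᵢ/rᵢ = 8.80×10⁴ V.
At B: distances to the source charges are 0.215 m, 0.988 m; V_B = Σ kqᵢ/rᵢ = 1.85×10⁵ V.
ΔV = V_B − V_A = 9.69×10⁴ V.
W_field = −qΔV = −(-7.94×10⁻⁶ C)(9.69×10⁴ V) = 0.770 J.

0.770 J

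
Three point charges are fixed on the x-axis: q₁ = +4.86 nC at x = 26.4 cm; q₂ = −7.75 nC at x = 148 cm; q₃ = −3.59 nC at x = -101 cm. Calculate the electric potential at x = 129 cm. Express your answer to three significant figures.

The total potential is the scalar sum of each charge's contribution, V = Σ kqᵢ/rᵢ.
Distances from the field point to each charge: r₁ = 1.03 m, r₂ = 0.190 m, r₃ = 2.30 m.
V = k[(4.86×10⁻⁹)/(1.03) + (-7.75×10⁻⁹)/(0.190) + (-3.59×10⁻⁹)/(2.30)] = -338 V.

-338 V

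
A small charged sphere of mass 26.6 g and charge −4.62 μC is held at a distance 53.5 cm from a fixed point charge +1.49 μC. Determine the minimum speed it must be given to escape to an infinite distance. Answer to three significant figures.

To just escape, total mechanical energy must reach zero at infinity: ½mv²_min + U = 0, so ½mv²_min = −U = |kQq|/r.
|U| = |kQq|/r = (8.99×10⁹ N·m²/C²)(1.49×10⁻⁶)(4.62×10⁻⁶)/(0.535) = 0.116 J.
v_min = √(2|U|/m) = √(2·0.116/0.0266) = 2.95 m/s.

2.95 m/s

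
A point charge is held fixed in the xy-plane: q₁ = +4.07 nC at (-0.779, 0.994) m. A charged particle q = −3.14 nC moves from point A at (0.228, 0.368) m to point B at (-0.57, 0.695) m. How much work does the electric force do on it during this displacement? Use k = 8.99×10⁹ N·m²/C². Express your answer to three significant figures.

The work done by the electric force is W_field = −ΔU = −q(V_B − V_A) = q(V_A − V_B).
At A: distance to the source charge is 1.19 m; V_A = kq₁/r = 30.9 V.
At B: distance to the source charge is 0.365 m; V_B = kq₁/r = 100 V.
ΔV = V_B − V_A = 69.4 V.
W_field = −qΔV = −(-3.14×10⁻⁹ C)(69.4 V) = 2.18×10⁻⁷ J.

2.18×10⁻⁷ J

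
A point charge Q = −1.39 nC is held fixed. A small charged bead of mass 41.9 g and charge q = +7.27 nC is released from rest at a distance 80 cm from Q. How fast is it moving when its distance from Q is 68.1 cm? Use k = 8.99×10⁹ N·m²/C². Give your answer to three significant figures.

9.73×10⁻⁴ m/s

Only the electrostatic force acts, so mechanical energy is conserved: ½mv² = U₁ − U₂ = kQq(1/r₁ − 1/r₂).
U₁ − U₂ = (8.99×10⁹ N·m²/C²)(-1.39×10⁻⁹ C)(7.27×10⁻⁹ C)(1/0.800 − 1/0.681) = 1.98×10⁻⁸ J.
v = √(2·1.98×10⁻⁸/0.0419) = 9.73×10⁻⁴ m/s.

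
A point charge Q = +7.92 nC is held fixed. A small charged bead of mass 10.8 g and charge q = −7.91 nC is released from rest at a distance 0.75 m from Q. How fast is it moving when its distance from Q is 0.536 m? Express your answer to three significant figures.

Only the electrostatic force acts, so mechanical energy is conserved: ½mv² = U₁ − U₂ = kQq(1/r₁ − 1/r₂).
U₁ − U₂ = (8.99×10⁹ N·m²/C²)(7.92×10⁻⁹ C)(-7.91×10⁻⁹ C)(1/0.750 − 1/0.536) = 3.00×10⁻⁷ J.
v = √(2·3.00×10⁻⁷/0.0108) = 7.45×10⁻³ m/s.

7.45×10⁻³ m/s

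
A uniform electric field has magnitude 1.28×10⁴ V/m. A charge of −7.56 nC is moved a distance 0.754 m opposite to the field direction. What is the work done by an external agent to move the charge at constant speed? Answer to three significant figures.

-7.30×10⁻⁵ J

The potential change for a displacement 0.754 m opposite to the field direction is ΔV = +Ed = 9650 V.
W_ext = qΔV = -7.30×10⁻⁵ J.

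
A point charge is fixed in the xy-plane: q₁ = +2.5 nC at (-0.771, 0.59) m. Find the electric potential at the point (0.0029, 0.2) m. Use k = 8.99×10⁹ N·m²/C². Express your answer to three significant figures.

Electric potential is a scalar, so the contributions from each charge add algebraically: V = Σ kqᵢ/rᵢ.
Distances from the field point to each charge: r₁ = 0.867 m.
V = k[(2.50×10⁻⁹)/(0.867)] = 25.9 V.

25.9 V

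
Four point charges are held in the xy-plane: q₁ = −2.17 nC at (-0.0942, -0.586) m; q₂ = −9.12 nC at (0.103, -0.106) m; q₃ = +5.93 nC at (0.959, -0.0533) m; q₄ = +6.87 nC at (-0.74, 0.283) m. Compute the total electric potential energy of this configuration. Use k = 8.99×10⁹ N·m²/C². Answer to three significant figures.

The assembly work is the sum of pairwise potential energies, U = Σ_{i<j} kqᵢqⱼ/rᵢⱼ.
Pair separations: r₁₂ = 0.519 m, r₁₃ = 1.18 m, r₁₄ = 1.08 m, r₂₃ = 0.858 m, r₂₄ = 0.928 m, r₃₄ = 1.73 m.
Summing all 6 pair terms gives U = -8.41×10⁻⁷ J.

-8.41×10⁻⁷ J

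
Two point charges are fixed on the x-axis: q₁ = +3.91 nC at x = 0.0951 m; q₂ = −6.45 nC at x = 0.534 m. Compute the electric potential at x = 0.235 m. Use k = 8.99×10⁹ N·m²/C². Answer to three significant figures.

57.3 V

Electric potential is a scalar, so the contributions from each charge add algebraically: V = Σ kqᵢ/rᵢ.
Distances from the field point to each charge: r₁ = 0.140 m, r₂ = 0.299 m.
V = k[(3.91×10⁻⁹)/(0.140) + (-6.45×10⁻⁹)/(0.299)] = 57.3 V.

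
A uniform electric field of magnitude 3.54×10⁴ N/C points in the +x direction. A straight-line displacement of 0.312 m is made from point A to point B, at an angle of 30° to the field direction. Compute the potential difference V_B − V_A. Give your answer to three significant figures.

Only the component of displacement along E changes the potential: ΔV = −E·d·cosθ.
ΔV = −(3.54×10⁴ V/m)(0.312 m)cos30° = -9570 V.

-9570 V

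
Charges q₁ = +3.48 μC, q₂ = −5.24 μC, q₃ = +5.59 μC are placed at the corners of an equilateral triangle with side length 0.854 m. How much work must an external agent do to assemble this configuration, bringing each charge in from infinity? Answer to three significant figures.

-0.296 J

The work to assemble the configuration equals its total potential energy, U = Σ kqᵢqⱼ/rᵢⱼ over all pairs.
All three pair separations equal the side length, 0.854 m.
U = (-0.192) + (0.205) + (-0.308) = -0.296 J.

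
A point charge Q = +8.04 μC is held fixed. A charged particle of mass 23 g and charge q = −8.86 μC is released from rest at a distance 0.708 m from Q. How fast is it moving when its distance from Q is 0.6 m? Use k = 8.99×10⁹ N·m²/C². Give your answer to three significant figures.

3.76 m/s

Only the electrostatic force acts, so mechanical energy is conserved: ½mv² = U₁ − U₂ = kQq(1/r₁ − 1/r₂).
U₁ − U₂ = (8.99×10⁹ N·m²/C²)(8.04×10⁻⁶ C)(-8.86×10⁻⁶ C)(1/0.708 − 1/0.600) = 0.163 J.
v = √(2·0.163/0.0230) = 3.76 m/s.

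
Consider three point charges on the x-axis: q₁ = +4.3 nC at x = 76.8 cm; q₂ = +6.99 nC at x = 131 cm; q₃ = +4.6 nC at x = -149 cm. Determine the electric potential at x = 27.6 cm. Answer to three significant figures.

163 V

Electric potential is a scalar, so the contributions from each charge add algebraically: V = Σ kqᵢ/rᵢ.
Distances from the field point to each charge: r₁ = 0.492 m, r₂ = 1.03 m, r₃ = 1.77 m.
V = k[(4.30×10⁻⁹)/(0.492) + (6.99×10⁻⁹)/(1.03) + (4.60×10⁻⁹)/(1.77)] = 163 V.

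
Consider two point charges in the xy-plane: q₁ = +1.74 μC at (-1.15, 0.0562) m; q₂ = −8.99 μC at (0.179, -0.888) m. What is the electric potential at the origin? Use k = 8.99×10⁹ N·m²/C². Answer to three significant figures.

Electric potential is a scalar, so the contributions from each charge add algebraically: V = Σ kqᵢ/rᵢ.
Distances from the field point to each charge: r₁ = 1.15 m, r₂ = 0.906 m.
V = k[(1.74×10⁻⁶)/(1.15) + (-8.99×10⁻⁶)/(0.906)] = -7.56×10⁴ V.

-7.56×10⁴ V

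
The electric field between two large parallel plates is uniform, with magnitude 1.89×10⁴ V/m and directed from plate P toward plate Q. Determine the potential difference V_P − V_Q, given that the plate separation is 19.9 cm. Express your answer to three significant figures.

In a uniform field, potential decreases in the direction of E: ΔV = −E·d for a displacement d parallel to E.
Going from Q to P is a displacement of 19.9 cm opposite to the field, so V_P − V_Q = +Ed = 3760 V.

3760 V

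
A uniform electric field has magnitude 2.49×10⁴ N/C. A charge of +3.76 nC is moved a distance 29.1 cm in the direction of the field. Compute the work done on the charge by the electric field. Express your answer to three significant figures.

The potential change for a displacement 29.1 cm in the direction of the field is ΔV = −Ed = -7250 V.
W_field = −qΔV = 2.72×10⁻⁵ J.

2.72×10⁻⁵ J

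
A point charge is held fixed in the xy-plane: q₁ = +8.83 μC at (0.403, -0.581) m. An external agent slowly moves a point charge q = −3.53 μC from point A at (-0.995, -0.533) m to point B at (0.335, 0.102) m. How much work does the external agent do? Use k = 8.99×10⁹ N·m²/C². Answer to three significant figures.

-0.208 J

For quasistatic motion the external work equals the change in potential energy: W_ext = qΔV = q(V_B − V_A).
At A: distance to the source charge is 1.40 m; V_A = kq₁/r = 5.67×10⁴ V.
At B: distance to the source charge is 0.686 m; V_B = kq₁/r = 1.16×10⁵ V.
ΔV = V_B − V_A = 5.89×10⁴ V.
W_ext = qΔV = (-3.53×10⁻⁶ C)(5.89×10⁴ V) = -0.208 J.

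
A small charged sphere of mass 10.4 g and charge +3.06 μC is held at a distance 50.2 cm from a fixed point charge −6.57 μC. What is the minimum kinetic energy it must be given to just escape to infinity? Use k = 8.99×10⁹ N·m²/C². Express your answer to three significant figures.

0.360 J

To just escape, total mechanical energy must reach zero at infinity: ½mv²_min + U = 0, so ½mv²_min = −U = |kQq|/r.
|U| = |kQq|/r = (8.99×10⁹ N·m²/C²)(6.57×10⁻⁶)(3.06×10⁻⁶)/(0.502) = 0.360 J.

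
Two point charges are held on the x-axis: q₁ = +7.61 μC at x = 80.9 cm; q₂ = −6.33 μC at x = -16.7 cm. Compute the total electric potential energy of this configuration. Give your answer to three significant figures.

-0.444 J

The work to assemble the configuration equals its total potential energy, U = Σ kqᵢqⱼ/rᵢⱼ over all pairs.
Pair separations: r₁₂ = 0.976 m.
U = (-0.444) = -0.444 J.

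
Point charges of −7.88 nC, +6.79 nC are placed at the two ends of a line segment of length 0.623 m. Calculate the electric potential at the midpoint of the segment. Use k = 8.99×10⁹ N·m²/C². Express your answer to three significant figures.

The total potential is the scalar sum of each charge's contribution, V = Σ kqᵢ/rᵢ.
Each charge is 0.311 m from the midpoint.
V = k[(-7.88×10⁻⁹)/(0.311) + (6.79×10⁻⁹)/(0.311)] = -31.5 V.

-31.5 V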